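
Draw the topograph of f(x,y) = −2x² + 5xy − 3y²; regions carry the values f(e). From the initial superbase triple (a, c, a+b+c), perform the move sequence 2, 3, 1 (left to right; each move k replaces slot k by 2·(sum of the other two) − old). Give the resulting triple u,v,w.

start (-2,-3,0) = (f(1,0),f(0,1),f(1,1))
replace slot 2: 2·((-2)+0) − (-3) = -1 → (-2,-1,0)
replace slot 3: 2·((-2)+(-1)) − 0 = -6 → (-2,-1,-6)
replace slot 1: 2·((-1)+(-6)) − (-2) = -12 → (-12,-1,-6)

-12,-1,-6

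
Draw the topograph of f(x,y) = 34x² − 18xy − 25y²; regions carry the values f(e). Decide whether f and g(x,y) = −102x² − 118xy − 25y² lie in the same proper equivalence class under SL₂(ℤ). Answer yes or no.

D₁ = 3724, D₂ = 3724
river cycle of f (length 22): (-25, 18, 34), (34, 50, -9), (-9, 58, 10), (10, 42, -49), (-49, 56, 3), (3, 58, -30), (-30, 2, 31), (31, 60, -1), (-1, 60, 31), (31, 2, -30), … (12 more)
river cycle of g (length 22): (-25, 18, 34), (34, 50, -9), (-9, 58, 10), (10, 42, -49), (-49, 56, 3), (3, 58, -30), (-30, 2, 31), (31, 60, -1), (-1, 60, 31), (31, 2, -30), … (12 more)
cycles coincide ⇒ equivalent

yes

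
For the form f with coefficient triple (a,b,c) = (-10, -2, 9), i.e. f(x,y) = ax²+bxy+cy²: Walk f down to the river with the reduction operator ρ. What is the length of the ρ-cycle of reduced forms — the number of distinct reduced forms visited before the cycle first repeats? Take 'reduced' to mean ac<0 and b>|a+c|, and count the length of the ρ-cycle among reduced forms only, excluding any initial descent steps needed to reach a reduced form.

D = 364, ⌊√D⌋ = 19
descent: ρ → (9,2,-10)  [lands on river]
river: ρ → (-10,18,1)
river: ρ → (1,18,-10)
river: ρ → (-10,2,9)
river: ρ → (9,16,-3)
river: ρ → (-3,14,14)
river: ρ → (14,14,-3)
river: ρ → (-3,16,9)
ρ-cycle length = 8 (tail of 1 descent step not counted)

8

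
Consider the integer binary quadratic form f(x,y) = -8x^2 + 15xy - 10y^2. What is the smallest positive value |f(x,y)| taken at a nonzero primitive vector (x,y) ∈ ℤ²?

translate: b→1 (≡-15 mod 16), so (8,-15,10)→(8,1,3)
flip: (8,1,3)→(3,-1,8)
reduced (well bottom): (3,-1,8) with a≤c, −a<b≤a
well minimum |f| = |-3| = 3 (negative-definite)

3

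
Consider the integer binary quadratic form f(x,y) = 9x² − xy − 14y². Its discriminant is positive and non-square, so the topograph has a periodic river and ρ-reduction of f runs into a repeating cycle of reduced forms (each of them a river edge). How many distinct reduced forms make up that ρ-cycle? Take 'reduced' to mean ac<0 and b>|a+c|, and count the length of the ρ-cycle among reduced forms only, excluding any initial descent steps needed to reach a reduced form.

D = 505, ⌊√D⌋ = 22
descent: ρ → (-14,1,9)
descent: ρ → (9,17,-6)  [lands on river]
river: ρ → (-6,19,6)
river: ρ → (6,17,-9)
river: ρ → (-9,19,4)
river: ρ → (4,21,-4)
river: ρ → (-4,19,9)
ρ-cycle length = 6 (tail of 2 descent steps not counted)

6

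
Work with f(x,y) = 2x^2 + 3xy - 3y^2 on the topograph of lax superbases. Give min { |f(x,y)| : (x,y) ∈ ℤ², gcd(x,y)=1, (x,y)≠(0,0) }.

river: ρ → (-3,3,2)
river: ρ → (2,5,-1)
river: ρ → (-1,5,2)
river: ρ → (2,3,-3)
closes: descent 0, river 4
min |a| on river = 1

1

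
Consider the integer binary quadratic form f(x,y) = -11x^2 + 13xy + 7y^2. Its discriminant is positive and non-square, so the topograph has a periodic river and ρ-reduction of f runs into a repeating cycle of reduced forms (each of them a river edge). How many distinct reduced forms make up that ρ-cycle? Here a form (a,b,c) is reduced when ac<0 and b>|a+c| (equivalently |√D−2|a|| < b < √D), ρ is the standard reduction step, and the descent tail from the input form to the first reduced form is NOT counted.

D = 477, ⌊√D⌋ = 21
river: ρ → (7,15,-9)
river: ρ → (-9,21,1)
river: ρ → (1,21,-9)
river: ρ → (-9,15,7)
river: ρ → (7,13,-11)
river: ρ → (-11,9,9)
river: ρ → (9,9,-11)
river: ρ → (-11,13,7)
ρ-cycle length = 8 (tail of 0 descent steps not counted)

8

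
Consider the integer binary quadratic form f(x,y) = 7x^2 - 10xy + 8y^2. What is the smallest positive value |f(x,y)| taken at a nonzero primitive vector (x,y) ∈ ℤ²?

translate: b→4 (≡-10 mod 14), so (7,-10,8)→(7,4,5)
flip: (7,4,5)→(5,-4,7)
reduced (well bottom): (5,-4,7) with a≤c, −a<b≤a
well minimum = a = 5

5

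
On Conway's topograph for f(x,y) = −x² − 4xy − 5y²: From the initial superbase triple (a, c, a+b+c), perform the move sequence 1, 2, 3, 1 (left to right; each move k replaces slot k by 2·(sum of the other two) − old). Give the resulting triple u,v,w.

start (-1,-5,-10) = (f(1,0),f(0,1),f(1,1))
replace slot 1: 2·((-5)+(-10)) − (-1) = -29 → (-29,-5,-10)
replace slot 2: 2·((-29)+(-10)) − (-5) = -73 → (-29,-73,-10)
replace slot 3: 2·((-29)+(-73)) − (-10) = -194 → (-29,-73,-194)
replace slot 1: 2·((-73)+(-194)) − (-29) = -505 → (-505,-73,-194)

-505,-73,-194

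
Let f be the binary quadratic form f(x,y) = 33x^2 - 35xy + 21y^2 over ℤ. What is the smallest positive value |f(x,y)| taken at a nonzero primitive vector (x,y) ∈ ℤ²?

translate: b→31 (≡-35 mod 66), so (33,-35,21)→(33,31,19)
flip: (33,31,19)→(19,-31,33)
translate: b→7 (≡-31 mod 38), so (19,-31,33)→(19,7,21)
reduced (well bottom): (19,7,21) with a≤c, −a<b≤a
well minimum = a = 19

19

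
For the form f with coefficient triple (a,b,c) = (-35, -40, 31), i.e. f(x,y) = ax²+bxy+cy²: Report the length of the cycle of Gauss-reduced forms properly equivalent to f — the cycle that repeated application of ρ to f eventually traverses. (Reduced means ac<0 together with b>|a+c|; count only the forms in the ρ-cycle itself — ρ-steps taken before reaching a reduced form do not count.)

D = 5940, ⌊√D⌋ = 77
descent: ρ → (31,40,-35)  [lands on river]
river: ρ → (-35,30,36)
river: ρ → (36,42,-29)
river: ρ → (-29,74,4)
river: ρ → (4,70,-65)
river: ρ → (-65,60,9)
river: ρ → (9,66,-44)
river: ρ → (-44,22,31)
ρ-cycle length = 8 (tail of 1 descent step not counted)

8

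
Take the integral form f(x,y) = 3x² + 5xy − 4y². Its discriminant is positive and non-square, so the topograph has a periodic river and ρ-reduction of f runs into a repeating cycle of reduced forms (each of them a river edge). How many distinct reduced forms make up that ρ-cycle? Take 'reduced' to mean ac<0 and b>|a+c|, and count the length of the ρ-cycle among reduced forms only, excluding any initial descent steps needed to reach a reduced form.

D = 73, ⌊√D⌋ = 8
river: ρ → (-4,3,4)
river: ρ → (4,5,-3)
river: ρ → (-3,7,2)
river: ρ → (2,5,-6)
river: ρ → (-6,7,1)
river: ρ → (1,7,-6)
river: ρ → (-6,5,2)
river: ρ → (2,7,-3)
river: ρ → (-3,5,4)
river: ρ → (4,3,-4)
river: ρ → (-4,5,3)
river: ρ → (3,7,-2)
river: ρ → (-2,5,6)
river: ρ → (6,7,-1)
river: ρ → (-1,7,6)
river: ρ → (6,5,-2)
river: ρ → (-2,7,3)
river: ρ → (3,5,-4)
ρ-cycle length = 18 (tail of 0 descent steps not counted)

18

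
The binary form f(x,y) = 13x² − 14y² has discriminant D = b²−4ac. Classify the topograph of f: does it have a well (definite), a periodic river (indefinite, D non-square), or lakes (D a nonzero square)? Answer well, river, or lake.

D = b²−4ac = 0² − 4·13·(-14) = 728
D > 0 non-square ⇒ indefinite ⇒ periodic river

river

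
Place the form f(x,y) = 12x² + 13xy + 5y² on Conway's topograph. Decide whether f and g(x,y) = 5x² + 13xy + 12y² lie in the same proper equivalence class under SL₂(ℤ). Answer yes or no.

D₁ = -71, D₂ = -71
f: translate: b→-11 (≡13 mod 24), so (12,13,5)→(12,-11,4)
f: flip: (12,-11,4)→(4,11,12)
f: translate: b→3 (≡11 mod 8), so (4,11,12)→(4,3,5)
f: reduced (well bottom): (4,3,5) with a≤c, −a<b≤a
g: translate: b→3 (≡13 mod 10), so (5,13,12)→(5,3,4)
g: flip: (5,3,4)→(4,-3,5)
g: reduced (well bottom): (4,-3,5) with a≤c, −a<b≤a
reduced forms (4, 3, 5) vs (4, -3, 5) ⇒ inequivalent

no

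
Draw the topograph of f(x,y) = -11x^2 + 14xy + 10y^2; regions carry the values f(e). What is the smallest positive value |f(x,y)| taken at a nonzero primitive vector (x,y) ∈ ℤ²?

river: ρ → (10,6,-15)
river: ρ → (-15,24,1)
river: ρ → (1,24,-15)
river: ρ → (-15,6,10)
river: ρ → (10,14,-11)
river: ρ → (-11,8,13)
river: ρ → (13,18,-6)
river: ρ → (-6,18,13)
river: ρ → (13,8,-11)
river: ρ → (-11,14,10)
closes: descent 0, river 10
min |a| on river = 1

1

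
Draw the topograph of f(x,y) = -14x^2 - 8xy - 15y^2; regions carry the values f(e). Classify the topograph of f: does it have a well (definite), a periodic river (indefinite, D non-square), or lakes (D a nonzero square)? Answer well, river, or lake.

D = b²−4ac = (-8)² − 4·(-14)·(-15) = -776
D < 0 ⇒ definite ⇒ every region one sign ⇒ single well

well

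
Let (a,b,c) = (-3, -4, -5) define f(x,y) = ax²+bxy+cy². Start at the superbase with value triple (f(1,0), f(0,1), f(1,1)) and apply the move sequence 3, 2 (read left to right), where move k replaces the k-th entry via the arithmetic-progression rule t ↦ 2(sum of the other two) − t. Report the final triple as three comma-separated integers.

start (-3,-5,-12) = (f(1,0),f(0,1),f(1,1))
replace slot 3: 2·((-3)+(-5)) − (-12) = -4 → (-3,-5,-4)
replace slot 2: 2·((-3)+(-4)) − (-5) = -9 → (-3,-9,-4)

-3,-9,-4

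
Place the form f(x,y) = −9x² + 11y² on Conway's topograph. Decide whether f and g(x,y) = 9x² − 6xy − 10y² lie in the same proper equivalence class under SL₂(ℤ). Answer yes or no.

D₁ = 396, D₂ = 396
river cycle of f (length 2): (-9, 18, 2), (2, 18, -9)
river cycle of g (length 4): (-10, 6, 9), (9, 12, -7), (-7, 16, 5), (5, 14, -10)
cycles differ ⇒ inequivalent

no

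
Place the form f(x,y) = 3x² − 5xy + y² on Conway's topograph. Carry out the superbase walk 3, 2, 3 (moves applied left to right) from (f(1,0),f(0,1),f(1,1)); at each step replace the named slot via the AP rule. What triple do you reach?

start (3,1,-1) = (f(1,0),f(0,1),f(1,1))
replace slot 3: 2·(3+1) − (-1) = 9 → (3,1,9)
replace slot 2: 2·(3+9) − 1 = 23 → (3,23,9)
replace slot 3: 2·(3+23) − 9 = 43 → (3,23,43)

3,23,43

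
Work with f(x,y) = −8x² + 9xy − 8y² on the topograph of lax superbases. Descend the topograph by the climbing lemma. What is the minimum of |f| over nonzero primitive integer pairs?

translate: b→7 (≡-9 mod 16), so (8,-9,8)→(8,7,7)
flip: (8,7,7)→(7,-7,8)
translate: b→7 (≡-7 mod 14), so (7,-7,8)→(7,7,8)
reduced (well bottom): (7,7,8) with a≤c, −a<b≤a
well minimum |f| = |-7| = 7 (negative-definite)

7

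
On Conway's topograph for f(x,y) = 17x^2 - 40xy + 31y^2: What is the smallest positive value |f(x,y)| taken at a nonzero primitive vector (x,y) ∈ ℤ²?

translate: b→-6 (≡-40 mod 34), so (17,-40,31)→(17,-6,8)
flip: (17,-6,8)→(8,6,17)
reduced (well bottom): (8,6,17) with a≤c, −a<b≤a
well minimum = a = 8

8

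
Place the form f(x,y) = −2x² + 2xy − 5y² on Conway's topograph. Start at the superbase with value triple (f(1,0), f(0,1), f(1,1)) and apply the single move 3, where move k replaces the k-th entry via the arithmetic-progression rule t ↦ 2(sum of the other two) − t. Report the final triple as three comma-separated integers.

start (-2,-5,-5) = (f(1,0),f(0,1),f(1,1))
replace slot 3: 2·((-2)+(-5)) − (-5) = -9 → (-2,-5,-9)

-2,-5,-9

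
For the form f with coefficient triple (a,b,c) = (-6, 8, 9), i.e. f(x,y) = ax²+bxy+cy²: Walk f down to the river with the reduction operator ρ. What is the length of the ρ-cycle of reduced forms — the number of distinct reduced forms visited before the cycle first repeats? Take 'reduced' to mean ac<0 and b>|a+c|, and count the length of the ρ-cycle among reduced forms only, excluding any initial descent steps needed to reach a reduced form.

D = 280, ⌊√D⌋ = 16
river: ρ → (9,10,-5)
river: ρ → (-5,10,9)
river: ρ → (9,8,-6)
river: ρ → (-6,16,1)
river: ρ → (1,16,-6)
river: ρ → (-6,8,9)
ρ-cycle length = 6 (tail of 0 descent steps not counted)

6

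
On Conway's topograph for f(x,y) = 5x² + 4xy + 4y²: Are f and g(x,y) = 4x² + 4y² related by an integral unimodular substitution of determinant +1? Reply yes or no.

D₁ = -64, D₂ = -64
f: flip: (5,4,4)→(4,-4,5)
f: translate: b→4 (≡-4 mod 8), so (4,-4,5)→(4,4,5)
f: reduced (well bottom): (4,4,5) with a≤c, −a<b≤a
g: reduced (well bottom): (4,0,4) with a≤c, −a<b≤a
reduced forms (4, 4, 5) vs (4, 0, 4) ⇒ inequivalent

no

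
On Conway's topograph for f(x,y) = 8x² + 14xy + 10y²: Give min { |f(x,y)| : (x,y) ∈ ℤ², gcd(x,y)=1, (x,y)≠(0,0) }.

translate: b→-2 (≡14 mod 16), so (8,14,10)→(8,-2,4)
flip: (8,-2,4)→(4,2,8)
reduced (well bottom): (4,2,8) with a≤c, −a<b≤a
well minimum = a = 4

4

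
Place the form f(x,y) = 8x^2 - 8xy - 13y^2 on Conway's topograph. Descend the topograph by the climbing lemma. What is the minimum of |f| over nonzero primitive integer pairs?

descent: ρ → (-13,8,8)  [lands on river]
river: ρ → (8,8,-13)
river: ρ → (-13,18,3)
river: ρ → (3,18,-13)
closes: descent 1, river 4
min |a| on river = 3

3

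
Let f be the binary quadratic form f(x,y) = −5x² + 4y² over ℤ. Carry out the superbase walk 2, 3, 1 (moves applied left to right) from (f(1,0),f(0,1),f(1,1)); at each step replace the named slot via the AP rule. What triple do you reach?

start (-5,4,-1) = (f(1,0),f(0,1),f(1,1))
replace slot 2: 2·((-5)+(-1)) − 4 = -16 → (-5,-16,-1)
replace slot 3: 2·((-5)+(-16)) − (-1) = -41 → (-5,-16,-41)
replace slot 1: 2·((-16)+(-41)) − (-5) = -109 → (-109,-16,-41)

-109,-16,-41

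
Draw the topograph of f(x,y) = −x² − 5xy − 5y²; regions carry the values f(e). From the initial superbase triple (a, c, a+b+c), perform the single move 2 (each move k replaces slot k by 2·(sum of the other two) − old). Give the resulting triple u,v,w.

start (-1,-5,-11) = (f(1,0),f(0,1),f(1,1))
replace slot 2: 2·((-1)+(-11)) − (-5) = -19 → (-1,-19,-11)

-1,-19,-11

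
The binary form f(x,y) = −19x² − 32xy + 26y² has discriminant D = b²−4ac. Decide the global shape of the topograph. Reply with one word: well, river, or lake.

D = b²−4ac = (-32)² − 4·(-19)·26 = 3000
D > 0 non-square ⇒ indefinite ⇒ periodic river

river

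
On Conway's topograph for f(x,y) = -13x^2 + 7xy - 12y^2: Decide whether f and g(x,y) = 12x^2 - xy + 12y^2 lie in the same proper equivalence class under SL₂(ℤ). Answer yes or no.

D₁ = -575, D₂ = -575
f is negative-definite; reduce −f:
−f: flip: (13,-7,12)→(12,7,13)
−f: reduced (well bottom): (12,7,13) with a≤c, −a<b≤a
flip sign back: reduced form of f is (-12,-7,-13)
g: flip: (12,-1,12)→(12,1,12)
g: reduced (well bottom): (12,1,12) with a≤c, −a<b≤a
reduced forms (-12, -7, -13) vs (12, 1, 12) ⇒ inequivalent

no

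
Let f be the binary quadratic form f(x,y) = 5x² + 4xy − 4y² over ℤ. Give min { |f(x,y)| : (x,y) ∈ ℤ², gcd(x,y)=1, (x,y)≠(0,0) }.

river: ρ → (-4,4,5)
river: ρ → (5,6,-3)
river: ρ → (-3,6,5)
river: ρ → (5,4,-4)
closes: descent 0, river 4
min |a| on river = 3

3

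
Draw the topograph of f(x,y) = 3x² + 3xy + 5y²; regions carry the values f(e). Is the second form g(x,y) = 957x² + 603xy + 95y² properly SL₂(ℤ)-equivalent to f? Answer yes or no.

D₁ = -51, D₂ = -51
f: reduced (well bottom): (3,3,5) with a≤c, −a<b≤a
g: flip: (957,603,95)→(95,-603,957)
g: translate: b→-33 (≡-603 mod 190), so (95,-603,957)→(95,-33,3)
g: flip: (95,-33,3)→(3,33,95)
g: translate: b→3 (≡33 mod 6), so (3,33,95)→(3,3,5)
g: reduced (well bottom): (3,3,5) with a≤c, −a<b≤a
reduced forms (3, 3, 5) vs (3, 3, 5) ⇒ equivalent

yes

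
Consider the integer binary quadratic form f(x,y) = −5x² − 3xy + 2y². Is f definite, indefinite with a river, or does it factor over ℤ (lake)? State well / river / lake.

D = b²−4ac = (-3)² − 4·(-5)·2 = 49
D = 7² is a perfect square ⇒ form factors over ℤ ⇒ lakes

lake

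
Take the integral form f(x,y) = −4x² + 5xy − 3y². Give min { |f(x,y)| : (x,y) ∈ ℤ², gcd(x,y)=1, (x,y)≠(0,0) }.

translate: b→3 (≡-5 mod 8), so (4,-5,3)→(4,3,2)
flip: (4,3,2)→(2,-3,4)
translate: b→1 (≡-3 mod 4), so (2,-3,4)→(2,1,3)
reduced (well bottom): (2,1,3) with a≤c, −a<b≤a
well minimum |f| = |-2| = 2 (negative-definite)

2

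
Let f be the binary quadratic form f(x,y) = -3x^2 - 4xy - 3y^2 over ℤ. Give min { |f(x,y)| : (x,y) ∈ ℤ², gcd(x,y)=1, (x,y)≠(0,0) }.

translate: b→-2 (≡4 mod 6), so (3,4,3)→(3,-2,2)
flip: (3,-2,2)→(2,2,3)
reduced (well bottom): (2,2,3) with a≤c, −a<b≤a
well minimum |f| = |-2| = 2 (negative-definite)

2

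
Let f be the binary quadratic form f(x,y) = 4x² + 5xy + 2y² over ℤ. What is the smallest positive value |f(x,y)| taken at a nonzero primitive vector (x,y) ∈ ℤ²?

translate: b→-3 (≡5 mod 8), so (4,5,2)→(4,-3,1)
flip: (4,-3,1)→(1,3,4)
translate: b→1 (≡3 mod 2), so (1,3,4)→(1,1,2)
reduced (well bottom): (1,1,2) with a≤c, −a<b≤a
well minimum = a = 1

1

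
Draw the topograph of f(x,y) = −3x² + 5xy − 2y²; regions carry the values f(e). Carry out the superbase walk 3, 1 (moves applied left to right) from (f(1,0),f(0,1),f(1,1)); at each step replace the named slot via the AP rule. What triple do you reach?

start (-3,-2,0) = (f(1,0),f(0,1),f(1,1))
replace slot 3: 2·((-3)+(-2)) − 0 = -10 → (-3,-2,-10)
replace slot 1: 2·((-2)+(-10)) − (-3) = -21 → (-21,-2,-10)

-21,-2,-10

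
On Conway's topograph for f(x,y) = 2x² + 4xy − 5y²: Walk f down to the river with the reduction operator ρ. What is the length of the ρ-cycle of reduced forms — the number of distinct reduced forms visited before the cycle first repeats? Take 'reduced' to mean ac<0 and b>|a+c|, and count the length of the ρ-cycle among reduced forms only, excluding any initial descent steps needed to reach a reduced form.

D = 56, ⌊√D⌋ = 7
river: ρ → (-5,6,1)
river: ρ → (1,6,-5)
river: ρ → (-5,4,2)
river: ρ → (2,4,-5)
ρ-cycle length = 4 (tail of 0 descent steps not counted)

4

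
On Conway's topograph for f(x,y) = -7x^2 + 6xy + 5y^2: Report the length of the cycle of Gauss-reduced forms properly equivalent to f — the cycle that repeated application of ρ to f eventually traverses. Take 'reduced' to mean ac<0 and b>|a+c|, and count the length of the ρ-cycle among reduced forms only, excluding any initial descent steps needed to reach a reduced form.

D = 176, ⌊√D⌋ = 13
river: ρ → (5,4,-8)
river: ρ → (-8,12,1)
river: ρ → (1,12,-8)
river: ρ → (-8,4,5)
river: ρ → (5,6,-7)
river: ρ → (-7,8,4)
river: ρ → (4,8,-7)
river: ρ → (-7,6,5)
ρ-cycle length = 8 (tail of 0 descent steps not counted)

8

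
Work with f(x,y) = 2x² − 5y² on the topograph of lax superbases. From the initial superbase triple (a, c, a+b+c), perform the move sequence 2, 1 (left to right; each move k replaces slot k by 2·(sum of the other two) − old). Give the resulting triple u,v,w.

start (2,-5,-3) = (f(1,0),f(0,1),f(1,1))
replace slot 2: 2·(2+(-3)) − (-5) = 3 → (2,3,-3)
replace slot 1: 2·(3+(-3)) − 2 = -2 → (-2,3,-3)

-2,3,-3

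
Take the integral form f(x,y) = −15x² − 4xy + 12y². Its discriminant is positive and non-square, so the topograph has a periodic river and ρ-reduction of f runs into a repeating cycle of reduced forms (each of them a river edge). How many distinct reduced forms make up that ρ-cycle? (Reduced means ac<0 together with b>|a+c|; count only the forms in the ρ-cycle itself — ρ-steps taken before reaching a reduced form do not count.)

D = 736, ⌊√D⌋ = 27
descent: ρ → (12,4,-15)  [lands on river]
river: ρ → (-15,26,1)
river: ρ → (1,26,-15)
river: ρ → (-15,4,12)
river: ρ → (12,20,-7)
river: ρ → (-7,22,9)
river: ρ → (9,14,-15)
river: ρ → (-15,16,8)
river: ρ → (8,16,-15)
river: ρ → (-15,14,9)
river: ρ → (9,22,-7)
river: ρ → (-7,20,12)
ρ-cycle length = 12 (tail of 1 descent step not counted)

12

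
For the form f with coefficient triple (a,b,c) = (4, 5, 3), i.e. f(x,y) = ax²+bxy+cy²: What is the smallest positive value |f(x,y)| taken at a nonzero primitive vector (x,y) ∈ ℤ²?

translate: b→-3 (≡5 mod 8), so (4,5,3)→(4,-3,2)
flip: (4,-3,2)→(2,3,4)
translate: b→-1 (≡3 mod 4), so (2,3,4)→(2,-1,3)
reduced (well bottom): (2,-1,3) with a≤c, −a<b≤a
well minimum = a = 2

2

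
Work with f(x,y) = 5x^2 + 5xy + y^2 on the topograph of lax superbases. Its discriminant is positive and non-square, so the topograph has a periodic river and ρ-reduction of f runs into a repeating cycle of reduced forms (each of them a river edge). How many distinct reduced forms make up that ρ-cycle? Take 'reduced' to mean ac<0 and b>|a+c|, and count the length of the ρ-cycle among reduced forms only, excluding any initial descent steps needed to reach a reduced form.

D = 5, ⌊√D⌋ = 2
descent: ρ → (1,1,-1)  [lands on river]
river: ρ → (-1,1,1)
ρ-cycle length = 2 (tail of 1 descent step not counted)

2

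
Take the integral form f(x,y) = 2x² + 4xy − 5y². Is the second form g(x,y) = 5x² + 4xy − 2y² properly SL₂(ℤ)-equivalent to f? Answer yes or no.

D₁ = 56, D₂ = 56
river cycle of f (length 4): (-5, 6, 1), (1, 6, -5), (-5, 4, 2), (2, 4, -5)
river cycle of g (length 4): (-2, 4, 5), (5, 6, -1), (-1, 6, 5), (5, 4, -2)
cycles differ ⇒ inequivalent

no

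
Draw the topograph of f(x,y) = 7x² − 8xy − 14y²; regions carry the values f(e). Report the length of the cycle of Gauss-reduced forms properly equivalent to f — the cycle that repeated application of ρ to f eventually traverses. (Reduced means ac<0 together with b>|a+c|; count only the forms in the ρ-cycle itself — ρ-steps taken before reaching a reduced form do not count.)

D = 456, ⌊√D⌋ = 21
descent: ρ → (-14,8,7)  [lands on river]
river: ρ → (7,20,-2)
river: ρ → (-2,20,7)
river: ρ → (7,8,-14)
river: ρ → (-14,20,1)
river: ρ → (1,20,-14)
ρ-cycle length = 6 (tail of 1 descent step not counted)

6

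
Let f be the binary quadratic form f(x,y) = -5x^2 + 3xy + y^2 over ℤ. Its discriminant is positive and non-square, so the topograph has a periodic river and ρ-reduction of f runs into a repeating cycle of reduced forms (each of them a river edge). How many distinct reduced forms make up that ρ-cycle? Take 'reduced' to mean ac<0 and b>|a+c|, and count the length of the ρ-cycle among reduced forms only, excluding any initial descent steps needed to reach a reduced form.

D = 29, ⌊√D⌋ = 5
descent: ρ → (1,5,-1)  [lands on river]
river: ρ → (-1,5,1)
ρ-cycle length = 2 (tail of 1 descent step not counted)

2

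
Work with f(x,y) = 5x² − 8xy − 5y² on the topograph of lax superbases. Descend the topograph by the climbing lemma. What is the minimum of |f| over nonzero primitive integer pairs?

descent: ρ → (-5,8,5)  [lands on river]
river: ρ → (5,12,-1)
river: ρ → (-1,12,5)
river: ρ → (5,8,-5)
river: ρ → (-5,12,1)
river: ρ → (1,12,-5)
closes: descent 1, river 6
min |a| on river = 1

1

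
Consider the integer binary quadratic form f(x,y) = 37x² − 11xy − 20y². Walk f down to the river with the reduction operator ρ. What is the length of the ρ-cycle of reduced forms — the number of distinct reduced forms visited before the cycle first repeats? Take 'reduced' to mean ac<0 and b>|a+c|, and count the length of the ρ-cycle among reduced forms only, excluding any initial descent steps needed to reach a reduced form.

D = 3081, ⌊√D⌋ = 55
descent: ρ → (-20,51,6)  [lands on river]
river: ρ → (6,45,-44)
river: ρ → (-44,43,7)
river: ρ → (7,55,-2)
river: ρ → (-2,53,34)
river: ρ → (34,15,-21)
river: ρ → (-21,27,28)
river: ρ → (28,29,-20)
ρ-cycle length = 8 (tail of 1 descent step not counted)

8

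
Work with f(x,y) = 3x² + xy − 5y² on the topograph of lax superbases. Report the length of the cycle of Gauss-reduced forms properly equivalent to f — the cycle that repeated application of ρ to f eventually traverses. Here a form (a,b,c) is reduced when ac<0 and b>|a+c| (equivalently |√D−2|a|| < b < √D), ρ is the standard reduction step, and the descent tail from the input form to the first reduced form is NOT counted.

D = 61, ⌊√D⌋ = 7
descent: ρ → (-5,-1,3)
descent: ρ → (3,7,-1)  [lands on river]
river: ρ → (-1,7,3)
river: ρ → (3,5,-3)
river: ρ → (-3,7,1)
river: ρ → (1,7,-3)
river: ρ → (-3,5,3)
ρ-cycle length = 6 (tail of 2 descent steps not counted)

6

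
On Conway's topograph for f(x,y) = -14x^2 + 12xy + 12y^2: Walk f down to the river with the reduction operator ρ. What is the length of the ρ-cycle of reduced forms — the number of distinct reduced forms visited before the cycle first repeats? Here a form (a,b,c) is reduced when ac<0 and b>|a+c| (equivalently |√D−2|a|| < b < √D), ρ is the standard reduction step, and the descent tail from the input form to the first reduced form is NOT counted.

D = 816, ⌊√D⌋ = 28
river: ρ → (12,12,-14)
river: ρ → (-14,16,10)
river: ρ → (10,24,-6)
river: ρ → (-6,24,10)
river: ρ → (10,16,-14)
river: ρ → (-14,12,12)
ρ-cycle length = 6 (tail of 0 descent steps not counted)

6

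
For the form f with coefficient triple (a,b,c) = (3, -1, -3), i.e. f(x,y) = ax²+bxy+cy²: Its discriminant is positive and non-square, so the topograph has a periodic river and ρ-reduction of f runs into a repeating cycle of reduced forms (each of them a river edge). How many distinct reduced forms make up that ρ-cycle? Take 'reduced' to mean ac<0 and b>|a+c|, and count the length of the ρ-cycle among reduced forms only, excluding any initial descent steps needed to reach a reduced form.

D = 37, ⌊√D⌋ = 6
descent: ρ → (-3,1,3)  [lands on river]
river: ρ → (3,5,-1)
river: ρ → (-1,5,3)
river: ρ → (3,1,-3)
river: ρ → (-3,5,1)
river: ρ → (1,5,-3)
ρ-cycle length = 6 (tail of 1 descent step not counted)

6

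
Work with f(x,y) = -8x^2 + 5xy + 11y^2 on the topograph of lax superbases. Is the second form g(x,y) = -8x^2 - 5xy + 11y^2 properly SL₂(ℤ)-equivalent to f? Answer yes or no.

D₁ = 377, D₂ = 377
river cycle of f (length 6): (11, 17, -2), (-2, 19, 2), (2, 17, -11), (-11, 5, 8), (8, 11, -8), (-8, 5, 11)
river cycle of g (length 6): (11, 5, -8), (-8, 11, 8), (8, 5, -11), (-11, 17, 2), (2, 19, -2), (-2, 17, 11)
cycles differ ⇒ inequivalent

no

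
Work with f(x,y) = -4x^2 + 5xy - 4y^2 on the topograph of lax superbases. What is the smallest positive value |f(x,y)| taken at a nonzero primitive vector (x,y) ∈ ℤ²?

translate: b→3 (≡-5 mod 8), so (4,-5,4)→(4,3,3)
flip: (4,3,3)→(3,-3,4)
translate: b→3 (≡-3 mod 6), so (3,-3,4)→(3,3,4)
reduced (well bottom): (3,3,4) with a≤c, −a<b≤a
well minimum |f| = |-3| = 3 (negative-definite)

3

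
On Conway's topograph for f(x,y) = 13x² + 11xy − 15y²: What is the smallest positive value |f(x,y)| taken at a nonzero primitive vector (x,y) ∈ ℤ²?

river: ρ → (-15,19,9)
river: ρ → (9,17,-17)
river: ρ → (-17,17,9)
river: ρ → (9,19,-15)
river: ρ → (-15,11,13)
river: ρ → (13,15,-13)
river: ρ → (-13,11,15)
river: ρ → (15,19,-9)
river: ρ → (-9,17,17)
river: ρ → (17,17,-9)
river: ρ → (-9,19,15)
river: ρ → (15,11,-13)
river: ρ → (-13,15,13)
river: ρ → (13,11,-15)
closes: descent 0, river 14
min |a| on river = 9

9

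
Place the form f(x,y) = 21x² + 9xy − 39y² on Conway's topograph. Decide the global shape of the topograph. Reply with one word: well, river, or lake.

D = b²−4ac = 9² − 4·21·(-39) = 3357
D > 0 non-square ⇒ indefinite ⇒ periodic river

river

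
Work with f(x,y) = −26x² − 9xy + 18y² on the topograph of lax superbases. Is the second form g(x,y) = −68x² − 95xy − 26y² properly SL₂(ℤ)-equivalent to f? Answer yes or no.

D₁ = 1953, D₂ = 1953
river cycle of f (length 16): (18, 9, -26), (-26, 43, 1), (1, 43, -26), (-26, 9, 18), (18, 27, -17), (-17, 41, 4), (4, 39, -27), (-27, 15, 16), (16, 17, -26), (-26, 35, 7), … (6 more)
river cycle of g (length 16): (-26, 43, 1), (1, 43, -26), (-26, 9, 18), (18, 27, -17), (-17, 41, 4), (4, 39, -27), (-27, 15, 16), (16, 17, -26), (-26, 35, 7), (7, 35, -26), … (6 more)
cycles coincide ⇒ equivalent

yes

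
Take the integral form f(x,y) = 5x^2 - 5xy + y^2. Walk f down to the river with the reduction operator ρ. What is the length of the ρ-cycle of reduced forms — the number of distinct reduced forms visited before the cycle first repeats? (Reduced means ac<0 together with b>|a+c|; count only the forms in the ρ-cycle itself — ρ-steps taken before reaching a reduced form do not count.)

D = 5, ⌊√D⌋ = 2
descent: ρ → (1,1,-1)  [lands on river]
river: ρ → (-1,1,1)
ρ-cycle length = 2 (tail of 1 descent step not counted)

2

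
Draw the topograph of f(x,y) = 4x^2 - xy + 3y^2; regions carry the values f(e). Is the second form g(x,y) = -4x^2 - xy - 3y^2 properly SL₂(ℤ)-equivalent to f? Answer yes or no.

D₁ = -47, D₂ = -47
f: flip: (4,-1,3)→(3,1,4)
f: reduced (well bottom): (3,1,4) with a≤c, −a<b≤a
g is negative-definite; reduce −g:
−g: flip: (4,1,3)→(3,-1,4)
−g: reduced (well bottom): (3,-1,4) with a≤c, −a<b≤a
flip sign back: reduced form of g is (-3,1,-4)
reduced forms (3, 1, 4) vs (-3, 1, -4) ⇒ inequivalent

no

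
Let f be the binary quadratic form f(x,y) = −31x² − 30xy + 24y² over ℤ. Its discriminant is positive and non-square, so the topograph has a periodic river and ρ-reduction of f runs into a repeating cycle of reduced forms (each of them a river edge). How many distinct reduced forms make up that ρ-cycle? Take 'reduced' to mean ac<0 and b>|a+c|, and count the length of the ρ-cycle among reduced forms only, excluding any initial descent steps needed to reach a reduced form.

D = 3876, ⌊√D⌋ = 62
descent: ρ → (24,30,-31)  [lands on river]
river: ρ → (-31,32,23)
river: ρ → (23,60,-3)
river: ρ → (-3,60,23)
river: ρ → (23,32,-31)
river: ρ → (-31,30,24)
river: ρ → (24,18,-37)
river: ρ → (-37,56,5)
river: ρ → (5,54,-48)
river: ρ → (-48,42,11)
river: ρ → (11,46,-40)
river: ρ → (-40,34,17)
river: ρ → (17,34,-40)
river: ρ → (-40,46,11)
river: ρ → (11,42,-48)
river: ρ → (-48,54,5)
river: ρ → (5,56,-37)
river: ρ → (-37,18,24)
ρ-cycle length = 18 (tail of 1 descent step not counted)

18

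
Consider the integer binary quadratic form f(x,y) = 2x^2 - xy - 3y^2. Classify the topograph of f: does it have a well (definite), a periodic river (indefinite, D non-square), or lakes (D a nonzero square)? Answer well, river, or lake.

D = b²−4ac = (-1)² − 4·2·(-3) = 25
D = 5² is a perfect square ⇒ form factors over ℤ ⇒ lakes

lake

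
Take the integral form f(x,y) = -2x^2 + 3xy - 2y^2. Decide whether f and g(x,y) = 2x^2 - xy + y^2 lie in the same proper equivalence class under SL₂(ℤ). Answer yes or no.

D₁ = -7, D₂ = -7
f is negative-definite; reduce −f:
−f: translate: b→1 (≡-3 mod 4), so (2,-3,2)→(2,1,1)
−f: flip: (2,1,1)→(1,-1,2)
−f: translate: b→1 (≡-1 mod 2), so (1,-1,2)→(1,1,2)
−f: reduced (well bottom): (1,1,2) with a≤c, −a<b≤a
flip sign back: reduced form of f is (-1,-1,-2)
g: flip: (2,-1,1)→(1,1,2)
g: reduced (well bottom): (1,1,2) with a≤c, −a<b≤a
reduced forms (-1, -1, -2) vs (1, 1, 2) ⇒ inequivalent

no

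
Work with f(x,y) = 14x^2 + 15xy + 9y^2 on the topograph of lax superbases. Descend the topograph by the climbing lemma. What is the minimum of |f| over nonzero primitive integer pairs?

translate: b→-13 (≡15 mod 28), so (14,15,9)→(14,-13,8)
flip: (14,-13,8)→(8,13,14)
translate: b→-3 (≡13 mod 16), so (8,13,14)→(8,-3,9)
reduced (well bottom): (8,-3,9) with a≤c, −a<b≤a
well minimum = a = 8

8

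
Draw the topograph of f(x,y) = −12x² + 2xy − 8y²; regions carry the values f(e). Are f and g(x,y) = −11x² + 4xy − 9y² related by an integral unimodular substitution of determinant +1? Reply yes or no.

D₁ = -380, D₂ = -380
f is negative-definite; reduce −f:
−f: flip: (12,-2,8)→(8,2,12)
−f: reduced (well bottom): (8,2,12) with a≤c, −a<b≤a
flip sign back: reduced form of f is (-8,-2,-12)
g is negative-definite; reduce −g:
−g: flip: (11,-4,9)→(9,4,11)
−g: reduced (well bottom): (9,4,11) with a≤c, −a<b≤a
flip sign back: reduced form of g is (-9,-4,-11)
reduced forms (-8, -2, -12) vs (-9, -4, -11) ⇒ inequivalent

no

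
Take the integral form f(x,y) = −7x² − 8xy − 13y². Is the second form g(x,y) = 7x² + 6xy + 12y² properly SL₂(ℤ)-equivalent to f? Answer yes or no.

D₁ = -300, D₂ = -300
f is negative-definite; reduce −f:
−f: translate: b→-6 (≡8 mod 14), so (7,8,13)→(7,-6,12)
−f: reduced (well bottom): (7,-6,12) with a≤c, −a<b≤a
flip sign back: reduced form of f is (-7,6,-12)
g: reduced (well bottom): (7,6,12) with a≤c, −a<b≤a
reduced forms (-7, 6, -12) vs (7, 6, 12) ⇒ inequivalent

no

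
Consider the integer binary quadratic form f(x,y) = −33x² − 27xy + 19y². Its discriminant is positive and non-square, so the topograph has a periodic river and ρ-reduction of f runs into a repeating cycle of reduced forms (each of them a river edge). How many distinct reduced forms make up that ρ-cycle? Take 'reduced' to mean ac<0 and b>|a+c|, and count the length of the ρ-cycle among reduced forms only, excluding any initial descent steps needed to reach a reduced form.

D = 3237, ⌊√D⌋ = 56
descent: ρ → (19,27,-33)  [lands on river]
river: ρ → (-33,39,13)
river: ρ → (13,39,-33)
river: ρ → (-33,27,19)
river: ρ → (19,49,-11)
river: ρ → (-11,39,39)
river: ρ → (39,39,-11)
river: ρ → (-11,49,19)
ρ-cycle length = 8 (tail of 1 descent step not counted)

8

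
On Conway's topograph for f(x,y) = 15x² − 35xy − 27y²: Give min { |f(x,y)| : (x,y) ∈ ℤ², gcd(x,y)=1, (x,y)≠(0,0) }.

descent: ρ → (-27,35,15)  [lands on river]
river: ρ → (15,25,-37)
river: ρ → (-37,49,3)
river: ρ → (3,53,-3)
river: ρ → (-3,49,37)
river: ρ → (37,25,-15)
river: ρ → (-15,35,27)
river: ρ → (27,19,-23)
river: ρ → (-23,27,23)
river: ρ → (23,19,-27)
closes: descent 1, river 10
min |a| on river = 3

3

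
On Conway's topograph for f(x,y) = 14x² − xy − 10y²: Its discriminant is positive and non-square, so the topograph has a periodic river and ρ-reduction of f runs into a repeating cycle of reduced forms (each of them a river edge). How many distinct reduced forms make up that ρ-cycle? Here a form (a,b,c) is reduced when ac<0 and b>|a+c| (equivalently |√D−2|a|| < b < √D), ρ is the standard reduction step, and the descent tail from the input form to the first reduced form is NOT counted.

D = 561, ⌊√D⌋ = 23
descent: ρ → (-10,21,3)  [lands on river]
river: ρ → (3,21,-10)
river: ρ → (-10,19,5)
river: ρ → (5,21,-6)
river: ρ → (-6,15,14)
river: ρ → (14,13,-7)
river: ρ → (-7,15,12)
river: ρ → (12,9,-10)
river: ρ → (-10,11,11)
river: ρ → (11,11,-10)
river: ρ → (-10,9,12)
river: ρ → (12,15,-7)
river: ρ → (-7,13,14)
river: ρ → (14,15,-6)
river: ρ → (-6,21,5)
river: ρ → (5,19,-10)
ρ-cycle length = 16 (tail of 1 descent step not counted)

16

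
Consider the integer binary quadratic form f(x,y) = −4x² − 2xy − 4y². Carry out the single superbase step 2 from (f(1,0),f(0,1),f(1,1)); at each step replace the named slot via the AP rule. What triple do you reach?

start (-4,-4,-10) = (f(1,0),f(0,1),f(1,1))
replace slot 2: 2·((-4)+(-10)) − (-4) = -24 → (-4,-24,-10)

-4,-24,-10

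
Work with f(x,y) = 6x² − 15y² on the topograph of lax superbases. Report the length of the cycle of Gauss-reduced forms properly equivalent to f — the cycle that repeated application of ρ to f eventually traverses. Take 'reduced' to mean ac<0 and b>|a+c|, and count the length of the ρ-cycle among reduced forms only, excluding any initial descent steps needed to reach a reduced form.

D = 360, ⌊√D⌋ = 18
descent: ρ → (-15,0,6)
descent: ρ → (6,12,-9)  [lands on river]
river: ρ → (-9,6,9)
river: ρ → (9,12,-6)
river: ρ → (-6,12,9)
river: ρ → (9,6,-9)
river: ρ → (-9,12,6)
ρ-cycle length = 6 (tail of 2 descent steps not counted)

6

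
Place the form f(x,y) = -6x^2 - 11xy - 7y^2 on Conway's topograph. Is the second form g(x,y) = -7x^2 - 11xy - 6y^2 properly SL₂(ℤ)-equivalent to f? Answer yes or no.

D₁ = -47, D₂ = -47
f is negative-definite; reduce −f:
−f: translate: b→-1 (≡11 mod 12), so (6,11,7)→(6,-1,2)
−f: flip: (6,-1,2)→(2,1,6)
−f: reduced (well bottom): (2,1,6) with a≤c, −a<b≤a
flip sign back: reduced form of f is (-2,-1,-6)
g is negative-definite; reduce −g:
−g: translate: b→-3 (≡11 mod 14), so (7,11,6)→(7,-3,2)
−g: flip: (7,-3,2)→(2,3,7)
−g: translate: b→-1 (≡3 mod 4), so (2,3,7)→(2,-1,6)
−g: reduced (well bottom): (2,-1,6) with a≤c, −a<b≤a
flip sign back: reduced form of g is (-2,1,-6)
reduced forms (-2, -1, -6) vs (-2, 1, -6) ⇒ inequivalent

no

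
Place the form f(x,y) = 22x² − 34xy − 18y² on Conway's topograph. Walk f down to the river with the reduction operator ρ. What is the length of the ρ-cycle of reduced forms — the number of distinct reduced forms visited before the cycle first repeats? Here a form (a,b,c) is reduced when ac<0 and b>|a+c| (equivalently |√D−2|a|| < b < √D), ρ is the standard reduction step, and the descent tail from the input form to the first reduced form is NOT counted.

D = 2740, ⌊√D⌋ = 52
descent: ρ → (-18,34,22)  [lands on river]
river: ρ → (22,10,-30)
river: ρ → (-30,50,2)
river: ρ → (2,50,-30)
river: ρ → (-30,10,22)
river: ρ → (22,34,-18)
river: ρ → (-18,38,18)
river: ρ → (18,34,-22)
river: ρ → (-22,10,30)
river: ρ → (30,50,-2)
river: ρ → (-2,50,30)
river: ρ → (30,10,-22)
river: ρ → (-22,34,18)
river: ρ → (18,38,-18)
ρ-cycle length = 14 (tail of 1 descent step not counted)

14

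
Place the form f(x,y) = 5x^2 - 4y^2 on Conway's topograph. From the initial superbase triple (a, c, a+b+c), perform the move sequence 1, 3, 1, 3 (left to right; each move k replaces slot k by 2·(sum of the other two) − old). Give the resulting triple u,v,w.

start (5,-4,1) = (f(1,0),f(0,1),f(1,1))
replace slot 1: 2·((-4)+1) − 5 = -11 → (-11,-4,1)
replace slot 3: 2·((-11)+(-4)) − 1 = -31 → (-11,-4,-31)
replace slot 1: 2·((-4)+(-31)) − (-11) = -59 → (-59,-4,-31)
replace slot 3: 2·((-59)+(-4)) − (-31) = -95 → (-59,-4,-95)

-59,-4,-95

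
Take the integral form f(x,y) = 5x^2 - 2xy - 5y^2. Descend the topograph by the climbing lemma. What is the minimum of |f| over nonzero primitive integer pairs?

descent: ρ → (-5,2,5)  [lands on river]
river: ρ → (5,8,-2)
river: ρ → (-2,8,5)
river: ρ → (5,2,-5)
river: ρ → (-5,8,2)
river: ρ → (2,8,-5)
closes: descent 1, river 6
min |a| on river = 2

2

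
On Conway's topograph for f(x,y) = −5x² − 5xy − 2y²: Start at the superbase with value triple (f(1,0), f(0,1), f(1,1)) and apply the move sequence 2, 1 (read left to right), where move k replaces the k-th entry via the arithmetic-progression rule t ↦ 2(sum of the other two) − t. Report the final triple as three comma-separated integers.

start (-5,-2,-12) = (f(1,0),f(0,1),f(1,1))
replace slot 2: 2·((-5)+(-12)) − (-2) = -32 → (-5,-32,-12)
replace slot 1: 2·((-32)+(-12)) − (-5) = -83 → (-83,-32,-12)

-83,-32,-12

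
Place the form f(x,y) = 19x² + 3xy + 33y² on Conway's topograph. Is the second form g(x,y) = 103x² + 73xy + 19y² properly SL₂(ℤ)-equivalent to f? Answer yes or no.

D₁ = -2499, D₂ = -2499
f: reduced (well bottom): (19,3,33) with a≤c, −a<b≤a
g: flip: (103,73,19)→(19,-73,103)
g: translate: b→3 (≡-73 mod 38), so (19,-73,103)→(19,3,33)
g: reduced (well bottom): (19,3,33) with a≤c, −a<b≤a
reduced forms (19, 3, 33) vs (19, 3, 33) ⇒ equivalent

yes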